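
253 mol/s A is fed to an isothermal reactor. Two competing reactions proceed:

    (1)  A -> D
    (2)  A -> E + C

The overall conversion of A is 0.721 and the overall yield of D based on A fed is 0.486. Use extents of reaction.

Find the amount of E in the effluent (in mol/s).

Yield of D: 1ξ₁ / 253 = 0.486 → ξ₁ = 123 mol/s.
Conversion of A: 1ξ₁ + 1ξ₂ = 0.721 × 253 = 182.4 → ξ₂ = 59.45 mol/s.
Outlet amounts (n = n₀ + Σ ν·ξ):
  A: 253 − 1(123) − 1(59.45) = 70.59
  D: 0 + 1(123) = 123
  E: 0 + 1(59.45) = 59.45
  C: 0 + 1(59.45) = 59.45

59.5 mol/s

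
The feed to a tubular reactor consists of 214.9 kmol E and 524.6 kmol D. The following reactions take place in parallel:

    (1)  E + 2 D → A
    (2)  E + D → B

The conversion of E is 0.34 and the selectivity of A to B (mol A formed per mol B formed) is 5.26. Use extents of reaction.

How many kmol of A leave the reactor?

61.4 kmol

Conversion of E: E consumed = 0.34 × 214.9 = 73.07 kmol = 1ξ₁ + 1ξ₂.
Selectivity: 1ξ₁ / (1ξ₂) = 5.26 → ξ₁ = 5.26 ξ₂.
Substitute: (1·5.26 + 1) ξ₂ = 73.07 → ξ₂ = 11.67 kmol, ξ₁ = 61.39 kmol.
Outlet amounts (n = n₀ + Σ ν·ξ):
  E: 214.9 − 1(61.39) − 1(11.67) = 141.8
  D: 524.6 − 2(61.39) − 1(11.67) = 390.1
  A: 0 + 1(61.39) = 61.39
  B: 0 + 1(11.67) = 11.67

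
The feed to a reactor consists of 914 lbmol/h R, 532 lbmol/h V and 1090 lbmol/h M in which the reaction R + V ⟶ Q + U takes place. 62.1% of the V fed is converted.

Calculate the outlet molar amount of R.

V reacted = 0.621 × 532 = 330.4 lbmol/h; ν_V = −1, so ξ = 330.4/1 = 330.4 lbmol/h.
Outlet amounts (n = n₀ + ν ξ):
  R: 914 − 1(330.4) = 583.6
  V: 532 − 1(330.4) = 201.6
  Q: 0 + 1(330.4) = 330.4
  U: 0 + 1(330.4) = 330.4
  M: 1090 (inert)

584 lbmol/h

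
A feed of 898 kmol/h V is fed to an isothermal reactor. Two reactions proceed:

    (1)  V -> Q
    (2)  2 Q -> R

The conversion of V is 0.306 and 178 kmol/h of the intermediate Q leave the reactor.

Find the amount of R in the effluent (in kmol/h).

Conversion of V: V consumed = 1ξ₁ = 0.306 × 898 → ξ₁ = 274.8 kmol/h.
Q balance: n_Q = 0 + 1ξ₁ − 2ξ₂ = 178 → ξ₂ = (1·274.8 − 178)/2 = 48.39 kmol/h.
Outlet amounts (n = n₀ + Σ ν·ξ):
  V: 898 − 1(274.8) = 623.2
  Q: 0 + 1(274.8) − 2(48.39) = 178
  R: 0 + 1(48.39) = 48.39

48.4 kmol/h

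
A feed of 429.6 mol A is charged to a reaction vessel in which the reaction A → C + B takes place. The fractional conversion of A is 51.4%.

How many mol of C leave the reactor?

221 mol

A reacted = 0.514 × 429.6 = 220.8 mol; ν_A = −1, so ξ = 220.8/1 = 220.8 mol.
Outlet amounts (n = n₀ + ν ξ):
  A: 429.6 − 1(220.8) = 208.8
  C: 0 + 1(220.8) = 220.8
  B: 0 + 1(220.8) = 220.8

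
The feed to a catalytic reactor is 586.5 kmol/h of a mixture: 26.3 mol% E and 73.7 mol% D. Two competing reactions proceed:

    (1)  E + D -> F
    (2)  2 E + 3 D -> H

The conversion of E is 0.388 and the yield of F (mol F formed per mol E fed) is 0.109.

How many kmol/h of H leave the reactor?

Yield of F: 1ξ₁ / 154.2 = 0.109 → ξ₁ = 16.81 kmol/h.
Conversion of E: 1ξ₁ + 2ξ₂ = 0.388 × 154.2 = 59.85 → ξ₂ = 21.52 kmol/h.
Outlet amounts (n = n₀ + Σ ν·ξ):
  E: 154.2 − 1(16.81) − 2(21.52) = 94.4
  D: 432.3 − 1(16.81) − 3(21.52) = 350.9
  F: 0 + 1(16.81) = 16.81
  H: 0 + 1(21.52) = 21.52

21.5 kmol/h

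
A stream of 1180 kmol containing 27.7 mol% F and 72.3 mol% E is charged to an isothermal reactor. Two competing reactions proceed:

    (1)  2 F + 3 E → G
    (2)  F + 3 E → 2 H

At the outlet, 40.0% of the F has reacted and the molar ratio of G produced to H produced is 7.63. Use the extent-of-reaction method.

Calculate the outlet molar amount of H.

8.3 kmol

Conversion of F: F consumed = 0.4 × 326.9 = 130.7 kmol = 2ξ₁ + 1ξ₂.
Selectivity: 1ξ₁ / (2ξ₂) = 7.63 → ξ₁ = 15.26 ξ₂.
Substitute: (2·15.26 + 1) ξ₂ = 130.7 → ξ₂ = 4.148 kmol, ξ₁ = 63.3 kmol.
Outlet amounts (n = n₀ + Σ ν·ξ):
  F: 326.9 − 2(63.3) − 1(4.148) = 196.1
  E: 853.1 − 3(63.3) − 3(4.148) = 650.8
  G: 0 + 1(63.3) = 63.3
  H: 0 + 2(4.148) = 8.296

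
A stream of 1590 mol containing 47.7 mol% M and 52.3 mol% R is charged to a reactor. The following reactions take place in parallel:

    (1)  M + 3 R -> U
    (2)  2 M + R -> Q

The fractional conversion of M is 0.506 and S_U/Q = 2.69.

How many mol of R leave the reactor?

Conversion of M: M consumed = 0.506 × 758.4 = 383.8 mol = 1ξ₁ + 2ξ₂.
Selectivity: 1ξ₁ / (1ξ₂) = 2.69 → ξ₁ = 2.69 ξ₂.
Substitute: (1·2.69 + 2) ξ₂ = 383.8 → ξ₂ = 81.83 mol, ξ₁ = 220.1 mol.
Outlet amounts (n = n₀ + Σ ν·ξ):
  M: 758.4 − 1(220.1) − 2(81.83) = 374.7
  R: 831.6 − 3(220.1) − 1(81.83) = 89.41
  U: 0 + 1(220.1) = 220.1
  Q: 0 + 1(81.83) = 81.83

89.4 mol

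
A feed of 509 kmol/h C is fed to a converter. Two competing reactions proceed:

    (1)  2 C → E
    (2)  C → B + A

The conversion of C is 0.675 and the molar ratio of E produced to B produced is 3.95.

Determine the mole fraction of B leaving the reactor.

0.0977

Conversion of C: C consumed = 0.675 × 509 = 343.6 kmol/h = 2ξ₁ + 1ξ₂.
Selectivity: 1ξ₁ / (1ξ₂) = 3.95 → ξ₁ = 3.95 ξ₂.
Substitute: (2·3.95 + 1) ξ₂ = 343.6 → ξ₂ = 38.6 kmol/h, ξ₁ = 152.5 kmol/h.
Outlet amounts (n = n₀ + Σ ν·ξ):
  C: 509 − 2(152.5) − 1(38.6) = 165.4
  E: 0 + 1(152.5) = 152.5
  B: 0 + 1(38.6) = 38.6
  A: 0 + 1(38.6) = 38.6
Total out = 395.1 kmol/h; y_B = 38.6 / 395.1 = 0.0977.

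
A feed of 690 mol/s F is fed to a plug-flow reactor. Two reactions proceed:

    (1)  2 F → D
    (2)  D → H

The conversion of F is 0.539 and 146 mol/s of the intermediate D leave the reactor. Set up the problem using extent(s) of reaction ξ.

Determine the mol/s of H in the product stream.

Conversion of F: F consumed = 2ξ₁ = 0.539 × 690 → ξ₁ = 186 mol/s.
D balance: n_D = 0 + 1ξ₁ − 1ξ₂ = 146 → ξ₂ = (1·186 − 146)/1 = 39.96 mol/s.
Outlet amounts (n = n₀ + Σ ν·ξ):
  F: 690 − 2(186) = 318.1
  D: 0 + 1(186) − 1(39.96) = 146
  H: 0 + 1(39.96) = 39.96

40 mol/s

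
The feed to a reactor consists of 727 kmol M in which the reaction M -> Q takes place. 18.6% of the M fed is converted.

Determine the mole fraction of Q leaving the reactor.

M reacted = 0.186 × 727 = 135.2 kmol; ν_M = −1, so ξ = 135.2/1 = 135.2 kmol.
Outlet amounts (n = n₀ + ν ξ):
  M: 727 − 1(135.2) = 591.8
  Q: 0 + 1(135.2) = 135.2
Total out = 727 kmol; y_Q = 135.2 / 727 = 0.186.

0.186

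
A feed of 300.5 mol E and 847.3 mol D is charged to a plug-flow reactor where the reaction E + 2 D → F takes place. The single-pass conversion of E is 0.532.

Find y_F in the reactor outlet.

E reacted = 0.532 × 300.5 = 159.9 mol; ν_E = −1, so ξ = 159.9/1 = 159.9 mol.
Outlet amounts (n = n₀ + ν ξ):
  E: 300.5 − 1(159.9) = 140.6
  D: 847.3 − 2(159.9) = 527.6
  F: 0 + 1(159.9) = 159.9
Total out = 828.1 mol; y_F = 159.9 / 828.1 = 0.1931.

0.193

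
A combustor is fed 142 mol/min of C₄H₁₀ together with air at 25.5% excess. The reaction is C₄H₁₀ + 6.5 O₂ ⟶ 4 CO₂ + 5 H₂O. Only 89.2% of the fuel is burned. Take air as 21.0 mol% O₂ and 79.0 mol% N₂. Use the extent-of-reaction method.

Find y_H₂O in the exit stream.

Stoichiometric O₂ = 6.5 × 142 = 923 mol/min; O₂ fed = 923 × 1.255 = 1158 mol/min.
N₂ fed = 1158 × 79/21 = 4358 mol/min.
Fuel reacted = 0.892 × 142 → ξ = 126.7 mol/min.
Outlet (n = n₀ + ν ξ):
  C₄H₁₀: 142 − 1(126.7) = 15.34
  O₂: 1158 − 6.5(126.7) = 335
  N₂: 4358 (inert)
  CO₂: 0 + 4(126.7) = 506.7
  H₂O: 0 + 5(126.7) = 633.3
Total out = 5848 mol/min; y_H₂O = 633.3 / 5848 = 0.1083.

0.108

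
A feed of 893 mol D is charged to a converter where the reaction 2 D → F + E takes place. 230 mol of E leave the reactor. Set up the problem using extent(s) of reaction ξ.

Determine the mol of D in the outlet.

For E: n = n₀ + 1ξ → 230 = 0 + 1ξ, giving ξ = 230 mol.
Outlet amounts (n = n₀ + ν ξ):
  D: 893 − 2(230) = 433
  F: 0 + 1(230) = 230
  E: 0 + 1(230) = 230

433 mol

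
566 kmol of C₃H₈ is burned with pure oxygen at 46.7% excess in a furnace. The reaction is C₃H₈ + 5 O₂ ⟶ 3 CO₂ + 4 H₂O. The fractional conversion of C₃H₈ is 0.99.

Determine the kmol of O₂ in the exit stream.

1350 kmol

Stoichiometric O₂ = 5 × 566 = 2830 kmol; O₂ fed = 2830 × 1.467 = 4152 kmol.
Fuel reacted = 0.99 × 566 → ξ = 560.3 kmol.
Outlet (n = n₀ + ν ξ):
  C₃H₈: 566 − 1(560.3) = 5.66
  O₂: 4152 − 5(560.3) = 1350
  CO₂: 0 + 3(560.3) = 1681
  H₂O: 0 + 4(560.3) = 2241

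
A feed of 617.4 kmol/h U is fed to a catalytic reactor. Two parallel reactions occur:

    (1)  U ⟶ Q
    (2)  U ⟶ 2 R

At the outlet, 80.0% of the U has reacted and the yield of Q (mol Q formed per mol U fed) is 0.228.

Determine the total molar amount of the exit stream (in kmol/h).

971 kmol/h

Yield of Q: 1ξ₁ / 617.4 = 0.228 → ξ₁ = 140.8 kmol/h.
Conversion of U: 1ξ₁ + 1ξ₂ = 0.8 × 617.4 = 493.9 → ξ₂ = 353.2 kmol/h.
Outlet amounts (n = n₀ + Σ ν·ξ):
  U: 617.4 − 1(140.8) − 1(353.2) = 123.5
  Q: 0 + 1(140.8) = 140.8
  R: 0 + 2(353.2) = 706.3
Total out = 123.5 + 140.8 + 706.3 = 970.6 kmol/h.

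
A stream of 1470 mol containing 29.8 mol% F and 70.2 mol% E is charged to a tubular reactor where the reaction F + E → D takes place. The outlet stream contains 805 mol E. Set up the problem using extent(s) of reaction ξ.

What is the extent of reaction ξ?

ξ = 227 mol

For E: n = n₀ − 1ξ → 805 = 1032 − 1ξ, giving ξ = 226.9 mol.
Outlet amounts (n = n₀ + ν ξ):
  F: 438.1 − 1(226.9) = 211.1
  E: 1032 − 1(226.9) = 805
  D: 0 + 1(226.9) = 226.9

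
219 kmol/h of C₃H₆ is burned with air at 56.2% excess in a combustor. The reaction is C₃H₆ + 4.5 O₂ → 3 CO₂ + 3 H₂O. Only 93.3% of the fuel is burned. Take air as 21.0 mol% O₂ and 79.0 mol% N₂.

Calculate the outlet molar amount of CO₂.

Stoichiometric O₂ = 4.5 × 219 = 985.5 kmol/h; O₂ fed = 985.5 × 1.562 = 1539 kmol/h.
N₂ fed = 1539 × 79/21 = 5791 kmol/h.
Fuel reacted = 0.933 × 219 → ξ = 204.3 kmol/h.
Outlet (n = n₀ + ν ξ):
  C₃H₆: 219 − 1(204.3) = 14.67
  O₂: 1539 − 4.5(204.3) = 619.9
  N₂: 5791 (inert)
  CO₂: 0 + 3(204.3) = 613
  H₂O: 0 + 3(204.3) = 613

613 kmol/h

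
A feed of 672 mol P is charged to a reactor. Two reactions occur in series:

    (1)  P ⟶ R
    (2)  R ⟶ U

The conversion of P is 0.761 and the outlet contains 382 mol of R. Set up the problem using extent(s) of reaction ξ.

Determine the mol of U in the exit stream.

129 mol

Conversion of P: P consumed = 1ξ₁ = 0.761 × 672 → ξ₁ = 511.4 mol.
R balance: n_R = 0 + 1ξ₁ − 1ξ₂ = 382 → ξ₂ = (1·511.4 − 382)/1 = 129.4 mol.
Outlet amounts (n = n₀ + Σ ν·ξ):
  P: 672 − 1(511.4) = 160.6
  R: 0 + 1(511.4) − 1(129.4) = 382
  U: 0 + 1(129.4) = 129.4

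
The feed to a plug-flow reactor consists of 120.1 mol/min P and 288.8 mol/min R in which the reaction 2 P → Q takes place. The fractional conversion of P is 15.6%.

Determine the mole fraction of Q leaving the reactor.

0.0234

P reacted = 0.156 × 120.1 = 18.74 mol/min; ν_P = −2, so ξ = 18.74/2 = 9.368 mol/min.
Outlet amounts (n = n₀ + ν ξ):
  P: 120.1 − 2(9.368) = 101.4
  Q: 0 + 1(9.368) = 9.368
  R: 288.8 (inert)
Total out = 399.5 mol/min; y_Q = 9.368 / 399.5 = 0.02345.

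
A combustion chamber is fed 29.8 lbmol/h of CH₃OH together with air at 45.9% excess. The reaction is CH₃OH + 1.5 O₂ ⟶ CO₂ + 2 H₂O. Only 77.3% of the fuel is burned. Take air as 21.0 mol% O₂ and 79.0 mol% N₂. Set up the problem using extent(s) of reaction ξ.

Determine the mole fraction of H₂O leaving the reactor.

0.131

Stoichiometric O₂ = 1.5 × 29.8 = 44.7 lbmol/h; O₂ fed = 44.7 × 1.459 = 65.22 lbmol/h.
N₂ fed = 65.22 × 79/21 = 245.3 lbmol/h.
Fuel reacted = 0.773 × 29.8 → ξ = 23.04 lbmol/h.
Outlet (n = n₀ + ν ξ):
  CH₃OH: 29.8 − 1(23.04) = 6.765
  O₂: 65.22 − 1.5(23.04) = 30.66
  N₂: 245.3 (inert)
  CO₂: 0 + 1(23.04) = 23.04
  H₂O: 0 + 2(23.04) = 46.07
Total out = 351.9 lbmol/h; y_H₂O = 46.07 / 351.9 = 0.1309.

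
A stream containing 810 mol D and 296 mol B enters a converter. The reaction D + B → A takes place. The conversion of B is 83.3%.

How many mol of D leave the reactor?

563 mol

B reacted = 0.833 × 296 = 246.6 mol; ν_B = −1, so ξ = 246.6/1 = 246.6 mol.
Outlet amounts (n = n₀ + ν ξ):
  D: 810 − 1(246.6) = 563.4
  B: 296 − 1(246.6) = 49.43
  A: 0 + 1(246.6) = 246.6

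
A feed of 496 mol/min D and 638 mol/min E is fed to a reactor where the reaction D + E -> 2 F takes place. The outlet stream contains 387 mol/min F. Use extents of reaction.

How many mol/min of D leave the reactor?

302 mol/min

For F: n = n₀ + 2ξ → 387 = 0 + 2ξ, giving ξ = 193.5 mol/min.
Outlet amounts (n = n₀ + ν ξ):
  D: 496 − 1(193.5) = 302.5
  E: 638 − 1(193.5) = 444.5
  F: 0 + 2(193.5) = 387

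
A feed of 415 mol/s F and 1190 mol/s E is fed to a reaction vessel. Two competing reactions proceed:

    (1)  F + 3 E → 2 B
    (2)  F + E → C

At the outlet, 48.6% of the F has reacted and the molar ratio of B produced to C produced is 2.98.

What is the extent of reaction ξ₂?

ξ₂ = 81 mol/s

Conversion of F: F consumed = 0.486 × 415 = 201.7 mol/s = 1ξ₁ + 1ξ₂.
Selectivity: 2ξ₁ / (1ξ₂) = 2.98 → ξ₁ = 1.49 ξ₂.
Substitute: (1·1.49 + 1) ξ₂ = 201.7 → ξ₂ = 81 mol/s, ξ₁ = 120.7 mol/s.
Outlet amounts (n = n₀ + Σ ν·ξ):
  F: 415 − 1(120.7) − 1(81) = 213.3
  E: 1190 − 3(120.7) − 1(81) = 746.9
  B: 0 + 2(120.7) = 241.4
  C: 0 + 1(81) = 81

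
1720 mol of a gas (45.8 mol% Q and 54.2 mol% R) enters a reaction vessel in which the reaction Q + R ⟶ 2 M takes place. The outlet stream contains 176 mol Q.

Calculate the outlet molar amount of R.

For Q: n = n₀ − 1ξ → 176 = 787.8 − 1ξ, giving ξ = 611.8 mol.
Outlet amounts (n = n₀ + ν ξ):
  Q: 787.8 − 1(611.8) = 176
  R: 932.2 − 1(611.8) = 320.5
  M: 0 + 2(611.8) = 1224

320 mol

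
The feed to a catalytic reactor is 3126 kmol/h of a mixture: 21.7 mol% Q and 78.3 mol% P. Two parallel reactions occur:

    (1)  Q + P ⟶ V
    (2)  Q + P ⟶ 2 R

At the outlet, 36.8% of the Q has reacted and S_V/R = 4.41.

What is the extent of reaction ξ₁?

Conversion of Q: Q consumed = 0.368 × 678.3 = 249.6 kmol/h = 1ξ₁ + 1ξ₂.
Selectivity: 1ξ₁ / (2ξ₂) = 4.41 → ξ₁ = 8.82 ξ₂.
Substitute: (1·8.82 + 1) ξ₂ = 249.6 → ξ₂ = 25.42 kmol/h, ξ₁ = 224.2 kmol/h.
Outlet amounts (n = n₀ + Σ ν·ξ):
  Q: 678.3 − 1(224.2) − 1(25.42) = 428.7
  P: 2448 − 1(224.2) − 1(25.42) = 2198
  V: 0 + 1(224.2) = 224.2
  R: 0 + 2(25.42) = 50.84

ξ₁ = 224 kmol/h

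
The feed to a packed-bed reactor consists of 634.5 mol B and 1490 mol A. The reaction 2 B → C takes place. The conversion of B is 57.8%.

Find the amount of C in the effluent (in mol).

B reacted = 0.578 × 634.5 = 366.7 mol; ν_B = −2, so ξ = 366.7/2 = 183.4 mol.
Outlet amounts (n = n₀ + ν ξ):
  B: 634.5 − 2(183.4) = 267.8
  C: 0 + 1(183.4) = 183.4
  A: 1490 (inert)

183 mol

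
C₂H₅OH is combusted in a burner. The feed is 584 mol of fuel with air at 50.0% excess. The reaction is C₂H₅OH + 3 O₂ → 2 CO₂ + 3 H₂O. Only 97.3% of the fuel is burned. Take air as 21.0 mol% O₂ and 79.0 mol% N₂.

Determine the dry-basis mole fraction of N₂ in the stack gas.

Stoichiometric O₂ = 3 × 584 = 1752 mol; O₂ fed = 1752 × 1.500 = 2628 mol.
N₂ fed = 2628 × 79/21 = 9886 mol.
Fuel reacted = 0.973 × 584 → ξ = 568.2 mol.
Outlet (n = n₀ + ν ξ):
  C₂H₅OH: 584 − 1(568.2) = 15.77
  O₂: 2628 − 3(568.2) = 923.3
  N₂: 9886 (inert)
  CO₂: 0 + 2(568.2) = 1136
  H₂O: 0 + 3(568.2) = 1705
Dry total = 11960 mol; y_N₂ (dry) = 9886 / 11960 = 0.8265.

0.826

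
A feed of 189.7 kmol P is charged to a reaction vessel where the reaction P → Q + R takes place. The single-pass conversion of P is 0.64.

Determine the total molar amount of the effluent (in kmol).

P reacted = 0.64 × 189.7 = 121.4 kmol; ν_P = −1, so ξ = 121.4/1 = 121.4 kmol.
Outlet amounts (n = n₀ + ν ξ):
  P: 189.7 − 1(121.4) = 68.29
  Q: 0 + 1(121.4) = 121.4
  R: 0 + 1(121.4) = 121.4
Total out = 68.29 + 121.4 + 121.4 = 311.1 kmol.

311 kmol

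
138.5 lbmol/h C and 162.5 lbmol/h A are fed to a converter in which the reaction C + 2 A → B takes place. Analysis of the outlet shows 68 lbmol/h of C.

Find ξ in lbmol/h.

For C: n = n₀ − 1ξ → 68 = 138.5 − 1ξ, giving ξ = 70.5 lbmol/h.
Outlet amounts (n = n₀ + ν ξ):
  C: 138.5 − 1(70.5) = 68
  A: 162.5 − 2(70.5) = 21.5
  B: 0 + 1(70.5) = 70.5

ξ = 70.5 lbmol/h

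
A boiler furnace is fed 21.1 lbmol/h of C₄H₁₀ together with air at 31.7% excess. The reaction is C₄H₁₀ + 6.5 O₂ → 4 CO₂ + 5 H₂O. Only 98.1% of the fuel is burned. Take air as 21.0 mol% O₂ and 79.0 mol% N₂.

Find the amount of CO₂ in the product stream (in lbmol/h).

82.8 lbmol/h

Stoichiometric O₂ = 6.5 × 21.1 = 137.2 lbmol/h; O₂ fed = 137.2 × 1.317 = 180.6 lbmol/h.
N₂ fed = 180.6 × 79/21 = 679.5 lbmol/h.
Fuel reacted = 0.981 × 21.1 → ξ = 20.7 lbmol/h.
Outlet (n = n₀ + ν ξ):
  C₄H₁₀: 21.1 − 1(20.7) = 0.4009
  O₂: 180.6 − 6.5(20.7) = 46.08
  N₂: 679.5 (inert)
  CO₂: 0 + 4(20.7) = 82.8
  H₂O: 0 + 5(20.7) = 103.5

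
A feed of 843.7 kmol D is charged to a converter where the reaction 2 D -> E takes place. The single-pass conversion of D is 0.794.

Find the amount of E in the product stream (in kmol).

D reacted = 0.794 × 843.7 = 669.9 kmol; ν_D = −2, so ξ = 669.9/2 = 334.9 kmol.
Outlet amounts (n = n₀ + ν ξ):
  D: 843.7 − 2(334.9) = 173.8
  E: 0 + 1(334.9) = 334.9

335 kmol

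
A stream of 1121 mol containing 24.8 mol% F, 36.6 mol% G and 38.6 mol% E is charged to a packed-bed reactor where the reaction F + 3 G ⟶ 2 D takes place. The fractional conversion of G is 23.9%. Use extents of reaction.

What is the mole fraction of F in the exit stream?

G reacted = 0.239 × 410.3 = 98.06 mol; ν_G = −3, so ξ = 98.06/3 = 32.69 mol.
Outlet amounts (n = n₀ + ν ξ):
  F: 278 − 1(32.69) = 245.3
  G: 410.3 − 3(32.69) = 312.2
  D: 0 + 2(32.69) = 65.37
  E: 432.7 (inert)
Total out = 1056 mol; y_F = 245.3 / 1056 = 0.2324.

0.232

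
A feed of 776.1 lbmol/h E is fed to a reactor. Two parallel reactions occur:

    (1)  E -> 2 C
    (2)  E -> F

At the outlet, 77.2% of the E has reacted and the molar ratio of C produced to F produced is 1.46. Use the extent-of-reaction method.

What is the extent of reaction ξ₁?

ξ₁ = 253 lbmol/h

Conversion of E: E consumed = 0.772 × 776.1 = 599.1 lbmol/h = 1ξ₁ + 1ξ₂.
Selectivity: 2ξ₁ / (1ξ₂) = 1.46 → ξ₁ = 0.73 ξ₂.
Substitute: (1·0.73 + 1) ξ₂ = 599.1 → ξ₂ = 346.3 lbmol/h, ξ₁ = 252.8 lbmol/h.
Outlet amounts (n = n₀ + Σ ν·ξ):
  E: 776.1 − 1(252.8) − 1(346.3) = 177
  C: 0 + 2(252.8) = 505.6
  F: 0 + 1(346.3) = 346.3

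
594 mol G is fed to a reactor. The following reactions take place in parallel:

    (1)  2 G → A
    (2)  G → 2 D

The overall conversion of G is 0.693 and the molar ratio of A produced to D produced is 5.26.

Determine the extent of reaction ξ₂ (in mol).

Conversion of G: G consumed = 0.693 × 594 = 411.6 mol = 2ξ₁ + 1ξ₂.
Selectivity: 1ξ₁ / (2ξ₂) = 5.26 → ξ₁ = 10.52 ξ₂.
Substitute: (2·10.52 + 1) ξ₂ = 411.6 → ξ₂ = 18.68 mol, ξ₁ = 196.5 mol.
Outlet amounts (n = n₀ + Σ ν·ξ):
  G: 594 − 2(196.5) − 1(18.68) = 182.4
  A: 0 + 1(196.5) = 196.5
  D: 0 + 2(18.68) = 37.35

ξ₂ = 18.7 mol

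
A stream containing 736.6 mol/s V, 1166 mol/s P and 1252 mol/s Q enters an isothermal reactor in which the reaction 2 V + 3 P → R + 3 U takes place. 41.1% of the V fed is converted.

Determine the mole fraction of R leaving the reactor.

0.0504

V reacted = 0.411 × 736.6 = 302.7 mol/s; ν_V = −2, so ξ = 302.7/2 = 151.4 mol/s.
Outlet amounts (n = n₀ + ν ξ):
  V: 736.6 − 2(151.4) = 433.9
  P: 1166 − 3(151.4) = 711.9
  R: 0 + 1(151.4) = 151.4
  U: 0 + 3(151.4) = 454.1
  Q: 1252 (inert)
Total out = 3003 mol/s; y_R = 151.4 / 3003 = 0.0504.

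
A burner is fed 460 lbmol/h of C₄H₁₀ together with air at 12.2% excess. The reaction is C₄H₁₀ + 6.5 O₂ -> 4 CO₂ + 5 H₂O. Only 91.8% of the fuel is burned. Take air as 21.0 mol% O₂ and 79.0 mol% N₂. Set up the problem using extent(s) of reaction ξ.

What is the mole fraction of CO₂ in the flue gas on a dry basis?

Stoichiometric O₂ = 6.5 × 460 = 2990 lbmol/h; O₂ fed = 2990 × 1.122 = 3355 lbmol/h.
N₂ fed = 3355 × 79/21 = 12620 lbmol/h.
Fuel reacted = 0.918 × 460 → ξ = 422.3 lbmol/h.
Outlet (n = n₀ + ν ξ):
  C₄H₁₀: 460 − 1(422.3) = 37.72
  O₂: 3355 − 6.5(422.3) = 610
  N₂: 12620 (inert)
  CO₂: 0 + 4(422.3) = 1689
  H₂O: 0 + 5(422.3) = 2111
Dry total = 14960 lbmol/h; y_CO₂ (dry) = 1689 / 14960 = 0.1129.

0.113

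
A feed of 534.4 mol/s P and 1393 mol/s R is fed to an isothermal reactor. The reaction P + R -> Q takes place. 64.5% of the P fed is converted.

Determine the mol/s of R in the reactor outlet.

P reacted = 0.645 × 534.4 = 344.7 mol/s; ν_P = −1, so ξ = 344.7/1 = 344.7 mol/s.
Outlet amounts (n = n₀ + ν ξ):
  P: 534.4 − 1(344.7) = 189.7
  R: 1393 − 1(344.7) = 1048
  Q: 0 + 1(344.7) = 344.7

1050 mol/s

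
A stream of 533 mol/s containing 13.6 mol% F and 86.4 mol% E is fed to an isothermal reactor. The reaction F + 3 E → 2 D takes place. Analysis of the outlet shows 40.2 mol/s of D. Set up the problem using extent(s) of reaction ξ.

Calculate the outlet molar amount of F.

For D: n = n₀ + 2ξ → 40.2 = 0 + 2ξ, giving ξ = 20.1 mol/s.
Outlet amounts (n = n₀ + ν ξ):
  F: 72.49 − 1(20.1) = 52.39
  E: 460.5 − 3(20.1) = 400.2
  D: 0 + 2(20.1) = 40.2

52.4 mol/s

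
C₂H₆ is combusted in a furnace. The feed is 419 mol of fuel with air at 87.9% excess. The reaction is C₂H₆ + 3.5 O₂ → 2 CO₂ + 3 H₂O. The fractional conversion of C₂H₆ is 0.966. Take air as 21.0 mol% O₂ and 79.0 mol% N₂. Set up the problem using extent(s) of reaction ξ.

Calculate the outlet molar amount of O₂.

1340 mol

Stoichiometric O₂ = 3.5 × 419 = 1466 mol; O₂ fed = 1466 × 1.879 = 2756 mol.
N₂ fed = 2756 × 79/21 = 10370 mol.
Fuel reacted = 0.966 × 419 → ξ = 404.8 mol.
Outlet (n = n₀ + ν ξ):
  C₂H₆: 419 − 1(404.8) = 14.25
  O₂: 2756 − 3.5(404.8) = 1339
  N₂: 10370 (inert)
  CO₂: 0 + 2(404.8) = 809.5
  H₂O: 0 + 3(404.8) = 1214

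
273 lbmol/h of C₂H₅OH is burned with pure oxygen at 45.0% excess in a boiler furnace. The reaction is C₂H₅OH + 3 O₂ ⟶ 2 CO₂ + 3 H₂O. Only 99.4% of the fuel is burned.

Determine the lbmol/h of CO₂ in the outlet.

Stoichiometric O₂ = 3 × 273 = 819 lbmol/h; O₂ fed = 819 × 1.450 = 1188 lbmol/h.
Fuel reacted = 0.994 × 273 → ξ = 271.4 lbmol/h.
Outlet (n = n₀ + ν ξ):
  C₂H₅OH: 273 − 1(271.4) = 1.638
  O₂: 1188 − 3(271.4) = 373.5
  CO₂: 0 + 2(271.4) = 542.7
  H₂O: 0 + 3(271.4) = 814.1

543 lbmol/h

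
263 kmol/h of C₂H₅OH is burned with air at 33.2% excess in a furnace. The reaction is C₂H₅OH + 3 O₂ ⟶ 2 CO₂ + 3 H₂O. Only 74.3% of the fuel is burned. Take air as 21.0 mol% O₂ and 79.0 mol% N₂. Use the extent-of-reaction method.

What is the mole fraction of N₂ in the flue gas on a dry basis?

Stoichiometric O₂ = 3 × 263 = 789 kmol/h; O₂ fed = 789 × 1.332 = 1051 kmol/h.
N₂ fed = 1051 × 79/21 = 3954 kmol/h.
Fuel reacted = 0.743 × 263 → ξ = 195.4 kmol/h.
Outlet (n = n₀ + ν ξ):
  C₂H₅OH: 263 − 1(195.4) = 67.59
  O₂: 1051 − 3(195.4) = 464.7
  N₂: 3954 (inert)
  CO₂: 0 + 2(195.4) = 390.8
  H₂O: 0 + 3(195.4) = 586.2
Dry total = 4877 kmol/h; y_N₂ (dry) = 3954 / 4877 = 0.8107.

0.811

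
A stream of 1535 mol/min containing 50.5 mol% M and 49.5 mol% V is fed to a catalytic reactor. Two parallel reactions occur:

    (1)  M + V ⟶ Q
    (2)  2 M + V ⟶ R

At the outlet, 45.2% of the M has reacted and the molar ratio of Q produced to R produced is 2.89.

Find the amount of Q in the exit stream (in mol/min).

207 mol/min

Conversion of M: M consumed = 0.452 × 775.2 = 350.4 mol/min = 1ξ₁ + 2ξ₂.
Selectivity: 1ξ₁ / (1ξ₂) = 2.89 → ξ₁ = 2.89 ξ₂.
Substitute: (1·2.89 + 2) ξ₂ = 350.4 → ξ₂ = 71.65 mol/min, ξ₁ = 207.1 mol/min.
Outlet amounts (n = n₀ + Σ ν·ξ):
  M: 775.2 − 1(207.1) − 2(71.65) = 424.8
  V: 759.8 − 1(207.1) − 1(71.65) = 481.1
  Q: 0 + 1(207.1) = 207.1
  R: 0 + 1(71.65) = 71.65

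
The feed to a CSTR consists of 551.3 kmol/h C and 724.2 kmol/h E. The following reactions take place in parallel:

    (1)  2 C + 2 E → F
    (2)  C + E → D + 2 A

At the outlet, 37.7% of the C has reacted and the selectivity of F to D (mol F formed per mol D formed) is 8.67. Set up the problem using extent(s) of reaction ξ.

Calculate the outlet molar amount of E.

516 kmol/h

Conversion of C: C consumed = 0.377 × 551.3 = 207.8 kmol/h = 2ξ₁ + 1ξ₂.
Selectivity: 1ξ₁ / (1ξ₂) = 8.67 → ξ₁ = 8.67 ξ₂.
Substitute: (2·8.67 + 1) ξ₂ = 207.8 → ξ₂ = 11.33 kmol/h, ξ₁ = 98.25 kmol/h.
Outlet amounts (n = n₀ + Σ ν·ξ):
  C: 551.3 − 2(98.25) − 1(11.33) = 343.5
  E: 724.2 − 2(98.25) − 1(11.33) = 516.4
  F: 0 + 1(98.25) = 98.25
  D: 0 + 1(11.33) = 11.33
  A: 0 + 2(11.33) = 22.67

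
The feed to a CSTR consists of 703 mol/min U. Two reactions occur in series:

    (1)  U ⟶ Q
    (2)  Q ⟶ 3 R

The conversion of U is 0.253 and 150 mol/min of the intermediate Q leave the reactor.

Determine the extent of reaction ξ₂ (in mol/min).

Conversion of U: U consumed = 1ξ₁ = 0.253 × 703 → ξ₁ = 177.9 mol/min.
Q balance: n_Q = 0 + 1ξ₁ − 1ξ₂ = 150 → ξ₂ = (1·177.9 − 150)/1 = 27.86 mol/min.
Outlet amounts (n = n₀ + Σ ν·ξ):
  U: 703 − 1(177.9) = 525.1
  Q: 0 + 1(177.9) − 1(27.86) = 150
  R: 0 + 3(27.86) = 83.58

ξ₂ = 27.9 mol/min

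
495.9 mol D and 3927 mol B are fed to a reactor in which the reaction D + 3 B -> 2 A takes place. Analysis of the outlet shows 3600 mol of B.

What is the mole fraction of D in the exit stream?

0.092

For B: n = n₀ − 3ξ → 3600 = 3927 − 3ξ, giving ξ = 109 mol.
Outlet amounts (n = n₀ + ν ξ):
  D: 495.9 − 1(109) = 386.9
  B: 3927 − 3(109) = 3600
  A: 0 + 2(109) = 218
Total out = 4205 mol; y_D = 386.9 / 4205 = 0.09201.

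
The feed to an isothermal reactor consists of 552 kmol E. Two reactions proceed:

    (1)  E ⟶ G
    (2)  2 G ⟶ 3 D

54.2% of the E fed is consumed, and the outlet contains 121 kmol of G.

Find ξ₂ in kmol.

ξ₂ = 89.1 kmol

Conversion of E: E consumed = 1ξ₁ = 0.542 × 552 → ξ₁ = 299.2 kmol.
G balance: n_G = 0 + 1ξ₁ − 2ξ₂ = 121 → ξ₂ = (1·299.2 − 121)/2 = 89.09 kmol.
Outlet amounts (n = n₀ + Σ ν·ξ):
  E: 552 − 1(299.2) = 252.8
  G: 0 + 1(299.2) − 2(89.09) = 121
  D: 0 + 3(89.09) = 267.3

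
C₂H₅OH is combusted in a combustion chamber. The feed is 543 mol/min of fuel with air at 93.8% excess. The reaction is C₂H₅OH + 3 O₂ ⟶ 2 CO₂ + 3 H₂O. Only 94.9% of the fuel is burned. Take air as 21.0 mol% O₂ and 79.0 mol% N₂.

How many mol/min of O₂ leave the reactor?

1610 mol/min

Stoichiometric O₂ = 3 × 543 = 1629 mol/min; O₂ fed = 1629 × 1.938 = 3157 mol/min.
N₂ fed = 3157 × 79/21 = 11880 mol/min.
Fuel reacted = 0.949 × 543 → ξ = 515.3 mol/min.
Outlet (n = n₀ + ν ξ):
  C₂H₅OH: 543 − 1(515.3) = 27.69
  O₂: 3157 − 3(515.3) = 1611
  N₂: 11880 (inert)
  CO₂: 0 + 2(515.3) = 1031
  H₂O: 0 + 3(515.3) = 1546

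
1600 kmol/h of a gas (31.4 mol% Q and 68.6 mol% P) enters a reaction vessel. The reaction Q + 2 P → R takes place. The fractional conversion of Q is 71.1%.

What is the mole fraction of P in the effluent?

Q reacted = 0.711 × 502.4 = 357.2 kmol/h; ν_Q = −1, so ξ = 357.2/1 = 357.2 kmol/h.
Outlet amounts (n = n₀ + ν ξ):
  Q: 502.4 − 1(357.2) = 145.2
  P: 1098 − 2(357.2) = 383.2
  R: 0 + 1(357.2) = 357.2
Total out = 885.6 kmol/h; y_P = 383.2 / 885.6 = 0.4327.

0.433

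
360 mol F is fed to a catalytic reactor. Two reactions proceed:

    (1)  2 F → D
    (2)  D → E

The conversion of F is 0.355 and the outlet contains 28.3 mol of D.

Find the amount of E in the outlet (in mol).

Conversion of F: F consumed = 2ξ₁ = 0.355 × 360 → ξ₁ = 63.9 mol.
D balance: n_D = 0 + 1ξ₁ − 1ξ₂ = 28.3 → ξ₂ = (1·63.9 − 28.3)/1 = 35.6 mol.
Outlet amounts (n = n₀ + Σ ν·ξ):
  F: 360 − 2(63.9) = 232.2
  D: 0 + 1(63.9) − 1(35.6) = 28.3
  E: 0 + 1(35.6) = 35.6

35.6 mol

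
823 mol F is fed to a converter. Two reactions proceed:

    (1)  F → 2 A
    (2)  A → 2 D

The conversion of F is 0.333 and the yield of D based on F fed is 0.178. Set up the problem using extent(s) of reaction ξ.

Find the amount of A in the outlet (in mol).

475 mol

Conversion of F: F consumed = 1ξ₁ = 0.333 × 823 → ξ₁ = 274.1 mol.
Yield of D: 2ξ₂ / 823 = 0.178 → ξ₂ = 73.25 mol.
Outlet amounts (n = n₀ + Σ ν·ξ):
  F: 823 − 1(274.1) = 548.9
  A: 0 + 2(274.1) − 1(73.25) = 474.9
  D: 0 + 2(73.25) = 146.5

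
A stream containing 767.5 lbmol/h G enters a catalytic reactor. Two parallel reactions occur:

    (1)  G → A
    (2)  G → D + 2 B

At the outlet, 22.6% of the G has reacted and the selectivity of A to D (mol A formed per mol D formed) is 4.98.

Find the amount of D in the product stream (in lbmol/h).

Conversion of G: G consumed = 0.226 × 767.5 = 173.5 lbmol/h = 1ξ₁ + 1ξ₂.
Selectivity: 1ξ₁ / (1ξ₂) = 4.98 → ξ₁ = 4.98 ξ₂.
Substitute: (1·4.98 + 1) ξ₂ = 173.5 → ξ₂ = 29.01 lbmol/h, ξ₁ = 144.4 lbmol/h.
Outlet amounts (n = n₀ + Σ ν·ξ):
  G: 767.5 − 1(144.4) − 1(29.01) = 594
  A: 0 + 1(144.4) = 144.4
  D: 0 + 1(29.01) = 29.01
  B: 0 + 2(29.01) = 58.01

29 lbmol/h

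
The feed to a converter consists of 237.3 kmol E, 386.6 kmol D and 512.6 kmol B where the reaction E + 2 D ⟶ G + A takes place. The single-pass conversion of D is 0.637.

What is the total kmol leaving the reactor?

1010 kmol

D reacted = 0.637 × 386.6 = 246.3 kmol; ν_D = −2, so ξ = 246.3/2 = 123.1 kmol.
Outlet amounts (n = n₀ + ν ξ):
  E: 237.3 − 1(123.1) = 114.2
  D: 386.6 − 2(123.1) = 140.3
  G: 0 + 1(123.1) = 123.1
  A: 0 + 1(123.1) = 123.1
  B: 512.6 (inert)
Total out = 114.2 + 140.3 + 123.1 + 123.1 + 512.6 = 1013 kmol.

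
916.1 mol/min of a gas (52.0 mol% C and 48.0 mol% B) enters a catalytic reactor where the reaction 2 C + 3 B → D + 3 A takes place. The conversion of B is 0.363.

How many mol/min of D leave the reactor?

53.2 mol/min

B reacted = 0.363 × 439.7 = 159.6 mol/min; ν_B = −3, so ξ = 159.6/3 = 53.21 mol/min.
Outlet amounts (n = n₀ + ν ξ):
  C: 476.4 − 2(53.21) = 370
  B: 439.7 − 3(53.21) = 280.1
  D: 0 + 1(53.21) = 53.21
  A: 0 + 3(53.21) = 159.6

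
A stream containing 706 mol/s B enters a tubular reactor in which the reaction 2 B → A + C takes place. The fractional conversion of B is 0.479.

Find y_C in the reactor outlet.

B reacted = 0.479 × 706 = 338.2 mol/s; ν_B = −2, so ξ = 338.2/2 = 169.1 mol/s.
Outlet amounts (n = n₀ + ν ξ):
  B: 706 − 2(169.1) = 367.8
  A: 0 + 1(169.1) = 169.1
  C: 0 + 1(169.1) = 169.1
Total out = 706 mol/s; y_C = 169.1 / 706 = 0.2395.

0.239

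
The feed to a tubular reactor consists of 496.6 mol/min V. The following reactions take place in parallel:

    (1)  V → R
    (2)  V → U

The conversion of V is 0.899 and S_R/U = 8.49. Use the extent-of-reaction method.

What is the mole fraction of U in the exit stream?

Conversion of V: V consumed = 0.899 × 496.6 = 446.4 mol/min = 1ξ₁ + 1ξ₂.
Selectivity: 1ξ₁ / (1ξ₂) = 8.49 → ξ₁ = 8.49 ξ₂.
Substitute: (1·8.49 + 1) ξ₂ = 446.4 → ξ₂ = 47.04 mol/min, ξ₁ = 399.4 mol/min.
Outlet amounts (n = n₀ + Σ ν·ξ):
  V: 496.6 − 1(399.4) − 1(47.04) = 50.16
  R: 0 + 1(399.4) = 399.4
  U: 0 + 1(47.04) = 47.04
Total out = 496.6 mol/min; y_U = 47.04 / 496.6 = 0.09473.

0.0947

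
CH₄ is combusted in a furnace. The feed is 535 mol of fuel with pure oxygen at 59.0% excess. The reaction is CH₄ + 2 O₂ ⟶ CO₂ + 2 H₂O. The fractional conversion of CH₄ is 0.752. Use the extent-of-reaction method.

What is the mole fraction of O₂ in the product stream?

0.401

Stoichiometric O₂ = 2 × 535 = 1070 mol; O₂ fed = 1070 × 1.590 = 1701 mol.
Fuel reacted = 0.752 × 535 → ξ = 402.3 mol.
Outlet (n = n₀ + ν ξ):
  CH₄: 535 − 1(402.3) = 132.7
  O₂: 1701 − 2(402.3) = 896.7
  CO₂: 0 + 1(402.3) = 402.3
  H₂O: 0 + 2(402.3) = 804.6
Total out = 2236 mol; y_O₂ = 896.7 / 2236 = 0.401.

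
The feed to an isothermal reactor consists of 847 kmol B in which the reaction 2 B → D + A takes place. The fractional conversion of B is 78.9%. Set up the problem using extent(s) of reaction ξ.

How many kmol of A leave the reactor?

334 kmol

B reacted = 0.789 × 847 = 668.3 kmol; ν_B = −2, so ξ = 668.3/2 = 334.1 kmol.
Outlet amounts (n = n₀ + ν ξ):
  B: 847 − 2(334.1) = 178.7
  D: 0 + 1(334.1) = 334.1
  A: 0 + 1(334.1) = 334.1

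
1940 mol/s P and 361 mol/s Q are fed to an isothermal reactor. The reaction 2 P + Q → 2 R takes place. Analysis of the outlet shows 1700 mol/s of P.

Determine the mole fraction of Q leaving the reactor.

For P: n = n₀ − 2ξ → 1700 = 1940 − 2ξ, giving ξ = 120 mol/s.
Outlet amounts (n = n₀ + ν ξ):
  P: 1940 − 2(120) = 1700
  Q: 361 − 1(120) = 241
  R: 0 + 2(120) = 240
Total out = 2181 mol/s; y_Q = 241 / 2181 = 0.1105.

0.11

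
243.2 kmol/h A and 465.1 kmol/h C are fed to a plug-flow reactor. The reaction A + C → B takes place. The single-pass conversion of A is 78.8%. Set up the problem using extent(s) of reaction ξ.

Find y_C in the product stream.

A reacted = 0.788 × 243.2 = 191.6 kmol/h; ν_A = −1, so ξ = 191.6/1 = 191.6 kmol/h.
Outlet amounts (n = n₀ + ν ξ):
  A: 243.2 − 1(191.6) = 51.56
  C: 465.1 − 1(191.6) = 273.5
  B: 0 + 1(191.6) = 191.6
Total out = 516.7 kmol/h; y_C = 273.5 / 516.7 = 0.5293.

0.529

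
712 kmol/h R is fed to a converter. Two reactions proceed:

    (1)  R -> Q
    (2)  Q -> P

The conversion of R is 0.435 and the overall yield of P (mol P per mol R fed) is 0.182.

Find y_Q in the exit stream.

Conversion of R: R consumed = 1ξ₁ = 0.435 × 712 → ξ₁ = 309.7 kmol/h.
Yield of P: 1ξ₂ / 712 = 0.182 → ξ₂ = 129.6 kmol/h.
Outlet amounts (n = n₀ + Σ ν·ξ):
  R: 712 − 1(309.7) = 402.3
  Q: 0 + 1(309.7) − 1(129.6) = 180.1
  P: 0 + 1(129.6) = 129.6
Total out = 712 kmol/h; y_Q = 180.1 / 712 = 0.253.

0.253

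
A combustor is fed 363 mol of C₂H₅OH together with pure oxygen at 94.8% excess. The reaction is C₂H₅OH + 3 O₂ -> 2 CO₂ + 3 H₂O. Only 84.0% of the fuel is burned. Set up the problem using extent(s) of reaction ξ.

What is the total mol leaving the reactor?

Stoichiometric O₂ = 3 × 363 = 1089 mol; O₂ fed = 1089 × 1.948 = 2121 mol.
Fuel reacted = 0.84 × 363 → ξ = 304.9 mol.
Outlet (n = n₀ + ν ξ):
  C₂H₅OH: 363 − 1(304.9) = 58.08
  O₂: 2121 − 3(304.9) = 1207
  CO₂: 0 + 2(304.9) = 609.8
  H₂O: 0 + 3(304.9) = 914.8
Total out = 58.08 + 1207 + 609.8 + 914.8 = 2789 mol.

2790 mol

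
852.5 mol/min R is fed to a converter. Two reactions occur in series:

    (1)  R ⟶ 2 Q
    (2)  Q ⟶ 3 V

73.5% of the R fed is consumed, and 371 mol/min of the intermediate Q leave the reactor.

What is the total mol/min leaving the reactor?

Conversion of R: R consumed = 1ξ₁ = 0.735 × 852.5 → ξ₁ = 626.6 mol/min.
Q balance: n_Q = 0 + 2ξ₁ − 1ξ₂ = 371 → ξ₂ = (2·626.6 − 371)/1 = 882.2 mol/min.
Outlet amounts (n = n₀ + Σ ν·ξ):
  R: 852.5 − 1(626.6) = 225.9
  Q: 0 + 2(626.6) − 1(882.2) = 371
  V: 0 + 3(882.2) = 2647
Total out = 225.9 + 371 + 2647 = 3243 mol/min.

3240 mol/min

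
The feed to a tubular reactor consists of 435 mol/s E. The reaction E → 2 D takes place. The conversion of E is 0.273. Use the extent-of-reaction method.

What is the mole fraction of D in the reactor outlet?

E reacted = 0.273 × 435 = 118.8 mol/s; ν_E = −1, so ξ = 118.8/1 = 118.8 mol/s.
Outlet amounts (n = n₀ + ν ξ):
  E: 435 − 1(118.8) = 316.2
  D: 0 + 2(118.8) = 237.5
Total out = 553.8 mol/s; y_D = 237.5 / 553.8 = 0.4289.

0.429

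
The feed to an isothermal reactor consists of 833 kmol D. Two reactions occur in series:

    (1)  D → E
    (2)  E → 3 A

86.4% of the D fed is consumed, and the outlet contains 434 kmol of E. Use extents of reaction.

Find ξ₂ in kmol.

ξ₂ = 286 kmol

Conversion of D: D consumed = 1ξ₁ = 0.864 × 833 → ξ₁ = 719.7 kmol.
E balance: n_E = 0 + 1ξ₁ − 1ξ₂ = 434 → ξ₂ = (1·719.7 − 434)/1 = 285.7 kmol.
Outlet amounts (n = n₀ + Σ ν·ξ):
  D: 833 − 1(719.7) = 113.3
  E: 0 + 1(719.7) − 1(285.7) = 434
  A: 0 + 3(285.7) = 857.1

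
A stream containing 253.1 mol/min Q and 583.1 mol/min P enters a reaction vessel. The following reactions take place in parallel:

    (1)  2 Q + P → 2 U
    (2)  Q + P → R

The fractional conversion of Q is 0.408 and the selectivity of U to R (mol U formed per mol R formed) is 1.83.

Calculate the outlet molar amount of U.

Conversion of Q: Q consumed = 0.408 × 253.1 = 103.3 mol/min = 2ξ₁ + 1ξ₂.
Selectivity: 2ξ₁ / (1ξ₂) = 1.83 → ξ₁ = 0.915 ξ₂.
Substitute: (2·0.915 + 1) ξ₂ = 103.3 → ξ₂ = 36.49 mol/min, ξ₁ = 33.39 mol/min.
Outlet amounts (n = n₀ + Σ ν·ξ):
  Q: 253.1 − 2(33.39) − 1(36.49) = 149.8
  P: 583.1 − 1(33.39) − 1(36.49) = 513.2
  U: 0 + 2(33.39) = 66.78
  R: 0 + 1(36.49) = 36.49

66.8 mol/min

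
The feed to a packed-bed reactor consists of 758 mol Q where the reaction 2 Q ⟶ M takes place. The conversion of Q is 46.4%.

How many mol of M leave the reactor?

Q reacted = 0.464 × 758 = 351.7 mol; ν_Q = −2, so ξ = 351.7/2 = 175.9 mol.
Outlet amounts (n = n₀ + ν ξ):
  Q: 758 − 2(175.9) = 406.3
  M: 0 + 1(175.9) = 175.9

176 mol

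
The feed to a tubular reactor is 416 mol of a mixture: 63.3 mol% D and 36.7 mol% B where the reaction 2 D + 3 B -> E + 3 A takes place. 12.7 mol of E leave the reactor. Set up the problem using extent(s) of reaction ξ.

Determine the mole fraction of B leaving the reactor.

For E: n = n₀ + 1ξ → 12.7 = 0 + 1ξ, giving ξ = 12.7 mol.
Outlet amounts (n = n₀ + ν ξ):
  D: 263.3 − 2(12.7) = 237.9
  B: 152.7 − 3(12.7) = 114.6
  E: 0 + 1(12.7) = 12.7
  A: 0 + 3(12.7) = 38.1
Total out = 403.3 mol; y_B = 114.6 / 403.3 = 0.2841.

0.284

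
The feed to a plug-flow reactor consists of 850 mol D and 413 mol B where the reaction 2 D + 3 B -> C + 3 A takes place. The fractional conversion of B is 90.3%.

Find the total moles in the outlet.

1140 mol

B reacted = 0.903 × 413 = 372.9 mol; ν_B = −3, so ξ = 372.9/3 = 124.3 mol.
Outlet amounts (n = n₀ + ν ξ):
  D: 850 − 2(124.3) = 601.4
  B: 413 − 3(124.3) = 40.06
  C: 0 + 1(124.3) = 124.3
  A: 0 + 3(124.3) = 372.9
Total out = 601.4 + 40.06 + 124.3 + 372.9 = 1139 mol.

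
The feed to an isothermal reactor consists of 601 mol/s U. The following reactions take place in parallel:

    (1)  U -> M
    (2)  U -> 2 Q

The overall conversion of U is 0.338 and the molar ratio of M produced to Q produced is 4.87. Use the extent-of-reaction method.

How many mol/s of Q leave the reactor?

37.8 mol/s

Conversion of U: U consumed = 0.338 × 601 = 203.1 mol/s = 1ξ₁ + 1ξ₂.
Selectivity: 1ξ₁ / (2ξ₂) = 4.87 → ξ₁ = 9.74 ξ₂.
Substitute: (1·9.74 + 1) ξ₂ = 203.1 → ξ₂ = 18.91 mol/s, ξ₁ = 184.2 mol/s.
Outlet amounts (n = n₀ + Σ ν·ξ):
  U: 601 − 1(184.2) − 1(18.91) = 397.9
  M: 0 + 1(184.2) = 184.2
  Q: 0 + 2(18.91) = 37.83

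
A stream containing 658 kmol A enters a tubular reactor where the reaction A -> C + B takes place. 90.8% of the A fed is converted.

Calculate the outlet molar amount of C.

A reacted = 0.908 × 658 = 597.5 kmol; ν_A = −1, so ξ = 597.5/1 = 597.5 kmol.
Outlet amounts (n = n₀ + ν ξ):
  A: 658 − 1(597.5) = 60.54
  C: 0 + 1(597.5) = 597.5
  B: 0 + 1(597.5) = 597.5

597 kmol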